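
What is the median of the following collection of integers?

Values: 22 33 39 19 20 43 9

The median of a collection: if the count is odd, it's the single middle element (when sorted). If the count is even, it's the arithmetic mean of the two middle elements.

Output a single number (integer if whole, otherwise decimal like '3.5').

Step 1: insert 22 -> lo=[22] (size 1, max 22) hi=[] (size 0) -> median=22
Step 2: insert 33 -> lo=[22] (size 1, max 22) hi=[33] (size 1, min 33) -> median=27.5
Step 3: insert 39 -> lo=[22, 33] (size 2, max 33) hi=[39] (size 1, min 39) -> median=33
Step 4: insert 19 -> lo=[19, 22] (size 2, max 22) hi=[33, 39] (size 2, min 33) -> median=27.5
Step 5: insert 20 -> lo=[19, 20, 22] (size 3, max 22) hi=[33, 39] (size 2, min 33) -> median=22
Step 6: insert 43 -> lo=[19, 20, 22] (size 3, max 22) hi=[33, 39, 43] (size 3, min 33) -> median=27.5
Step 7: insert 9 -> lo=[9, 19, 20, 22] (size 4, max 22) hi=[33, 39, 43] (size 3, min 33) -> median=22

Answer: 22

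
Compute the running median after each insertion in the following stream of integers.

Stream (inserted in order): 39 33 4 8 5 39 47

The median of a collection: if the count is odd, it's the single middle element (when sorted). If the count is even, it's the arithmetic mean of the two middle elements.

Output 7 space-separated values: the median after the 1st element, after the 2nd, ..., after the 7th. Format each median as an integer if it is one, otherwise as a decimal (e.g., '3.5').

Answer: 39 36 33 20.5 8 20.5 33

Derivation:
Step 1: insert 39 -> lo=[39] (size 1, max 39) hi=[] (size 0) -> median=39
Step 2: insert 33 -> lo=[33] (size 1, max 33) hi=[39] (size 1, min 39) -> median=36
Step 3: insert 4 -> lo=[4, 33] (size 2, max 33) hi=[39] (size 1, min 39) -> median=33
Step 4: insert 8 -> lo=[4, 8] (size 2, max 8) hi=[33, 39] (size 2, min 33) -> median=20.5
Step 5: insert 5 -> lo=[4, 5, 8] (size 3, max 8) hi=[33, 39] (size 2, min 33) -> median=8
Step 6: insert 39 -> lo=[4, 5, 8] (size 3, max 8) hi=[33, 39, 39] (size 3, min 33) -> median=20.5
Step 7: insert 47 -> lo=[4, 5, 8, 33] (size 4, max 33) hi=[39, 39, 47] (size 3, min 39) -> median=33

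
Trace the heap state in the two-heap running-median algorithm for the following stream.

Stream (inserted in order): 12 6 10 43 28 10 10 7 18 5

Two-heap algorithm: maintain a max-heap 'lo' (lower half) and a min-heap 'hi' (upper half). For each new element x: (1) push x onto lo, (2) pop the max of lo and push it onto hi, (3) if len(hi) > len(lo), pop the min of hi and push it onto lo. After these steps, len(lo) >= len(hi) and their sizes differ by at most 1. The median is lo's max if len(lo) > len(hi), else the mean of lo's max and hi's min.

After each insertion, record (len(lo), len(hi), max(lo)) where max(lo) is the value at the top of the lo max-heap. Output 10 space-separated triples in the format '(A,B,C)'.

Step 1: insert 12 -> lo=[12] hi=[] -> (len(lo)=1, len(hi)=0, max(lo)=12)
Step 2: insert 6 -> lo=[6] hi=[12] -> (len(lo)=1, len(hi)=1, max(lo)=6)
Step 3: insert 10 -> lo=[6, 10] hi=[12] -> (len(lo)=2, len(hi)=1, max(lo)=10)
Step 4: insert 43 -> lo=[6, 10] hi=[12, 43] -> (len(lo)=2, len(hi)=2, max(lo)=10)
Step 5: insert 28 -> lo=[6, 10, 12] hi=[28, 43] -> (len(lo)=3, len(hi)=2, max(lo)=12)
Step 6: insert 10 -> lo=[6, 10, 10] hi=[12, 28, 43] -> (len(lo)=3, len(hi)=3, max(lo)=10)
Step 7: insert 10 -> lo=[6, 10, 10, 10] hi=[12, 28, 43] -> (len(lo)=4, len(hi)=3, max(lo)=10)
Step 8: insert 7 -> lo=[6, 7, 10, 10] hi=[10, 12, 28, 43] -> (len(lo)=4, len(hi)=4, max(lo)=10)
Step 9: insert 18 -> lo=[6, 7, 10, 10, 10] hi=[12, 18, 28, 43] -> (len(lo)=5, len(hi)=4, max(lo)=10)
Step 10: insert 5 -> lo=[5, 6, 7, 10, 10] hi=[10, 12, 18, 28, 43] -> (len(lo)=5, len(hi)=5, max(lo)=10)

Answer: (1,0,12) (1,1,6) (2,1,10) (2,2,10) (3,2,12) (3,3,10) (4,3,10) (4,4,10) (5,4,10) (5,5,10)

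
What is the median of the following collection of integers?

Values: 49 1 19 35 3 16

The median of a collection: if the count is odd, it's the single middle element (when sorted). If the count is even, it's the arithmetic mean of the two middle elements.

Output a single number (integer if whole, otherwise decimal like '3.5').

Step 1: insert 49 -> lo=[49] (size 1, max 49) hi=[] (size 0) -> median=49
Step 2: insert 1 -> lo=[1] (size 1, max 1) hi=[49] (size 1, min 49) -> median=25
Step 3: insert 19 -> lo=[1, 19] (size 2, max 19) hi=[49] (size 1, min 49) -> median=19
Step 4: insert 35 -> lo=[1, 19] (size 2, max 19) hi=[35, 49] (size 2, min 35) -> median=27
Step 5: insert 3 -> lo=[1, 3, 19] (size 3, max 19) hi=[35, 49] (size 2, min 35) -> median=19
Step 6: insert 16 -> lo=[1, 3, 16] (size 3, max 16) hi=[19, 35, 49] (size 3, min 19) -> median=17.5

Answer: 17.5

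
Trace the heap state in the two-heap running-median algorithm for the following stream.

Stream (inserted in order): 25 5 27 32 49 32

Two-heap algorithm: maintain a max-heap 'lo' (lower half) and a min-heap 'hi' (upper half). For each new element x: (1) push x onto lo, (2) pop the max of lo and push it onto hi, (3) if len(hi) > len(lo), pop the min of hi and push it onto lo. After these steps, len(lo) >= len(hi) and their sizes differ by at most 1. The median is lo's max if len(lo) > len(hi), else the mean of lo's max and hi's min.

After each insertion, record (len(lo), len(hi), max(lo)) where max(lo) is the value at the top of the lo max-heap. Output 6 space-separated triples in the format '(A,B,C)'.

Answer: (1,0,25) (1,1,5) (2,1,25) (2,2,25) (3,2,27) (3,3,27)

Derivation:
Step 1: insert 25 -> lo=[25] hi=[] -> (len(lo)=1, len(hi)=0, max(lo)=25)
Step 2: insert 5 -> lo=[5] hi=[25] -> (len(lo)=1, len(hi)=1, max(lo)=5)
Step 3: insert 27 -> lo=[5, 25] hi=[27] -> (len(lo)=2, len(hi)=1, max(lo)=25)
Step 4: insert 32 -> lo=[5, 25] hi=[27, 32] -> (len(lo)=2, len(hi)=2, max(lo)=25)
Step 5: insert 49 -> lo=[5, 25, 27] hi=[32, 49] -> (len(lo)=3, len(hi)=2, max(lo)=27)
Step 6: insert 32 -> lo=[5, 25, 27] hi=[32, 32, 49] -> (len(lo)=3, len(hi)=3, max(lo)=27)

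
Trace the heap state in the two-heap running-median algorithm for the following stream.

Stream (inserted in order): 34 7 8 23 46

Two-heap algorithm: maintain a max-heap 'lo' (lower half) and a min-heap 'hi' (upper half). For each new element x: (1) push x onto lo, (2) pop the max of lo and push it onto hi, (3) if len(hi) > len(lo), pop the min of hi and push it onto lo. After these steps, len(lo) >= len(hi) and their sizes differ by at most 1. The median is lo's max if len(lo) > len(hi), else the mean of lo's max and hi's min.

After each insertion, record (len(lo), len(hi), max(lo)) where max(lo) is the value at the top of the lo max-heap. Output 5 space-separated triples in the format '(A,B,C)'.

Step 1: insert 34 -> lo=[34] hi=[] -> (len(lo)=1, len(hi)=0, max(lo)=34)
Step 2: insert 7 -> lo=[7] hi=[34] -> (len(lo)=1, len(hi)=1, max(lo)=7)
Step 3: insert 8 -> lo=[7, 8] hi=[34] -> (len(lo)=2, len(hi)=1, max(lo)=8)
Step 4: insert 23 -> lo=[7, 8] hi=[23, 34] -> (len(lo)=2, len(hi)=2, max(lo)=8)
Step 5: insert 46 -> lo=[7, 8, 23] hi=[34, 46] -> (len(lo)=3, len(hi)=2, max(lo)=23)

Answer: (1,0,34) (1,1,7) (2,1,8) (2,2,8) (3,2,23)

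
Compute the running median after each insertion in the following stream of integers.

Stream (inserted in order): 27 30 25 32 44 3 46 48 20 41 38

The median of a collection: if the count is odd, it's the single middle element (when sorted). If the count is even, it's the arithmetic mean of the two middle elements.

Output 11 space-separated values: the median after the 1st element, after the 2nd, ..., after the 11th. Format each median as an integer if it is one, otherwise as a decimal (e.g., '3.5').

Step 1: insert 27 -> lo=[27] (size 1, max 27) hi=[] (size 0) -> median=27
Step 2: insert 30 -> lo=[27] (size 1, max 27) hi=[30] (size 1, min 30) -> median=28.5
Step 3: insert 25 -> lo=[25, 27] (size 2, max 27) hi=[30] (size 1, min 30) -> median=27
Step 4: insert 32 -> lo=[25, 27] (size 2, max 27) hi=[30, 32] (size 2, min 30) -> median=28.5
Step 5: insert 44 -> lo=[25, 27, 30] (size 3, max 30) hi=[32, 44] (size 2, min 32) -> median=30
Step 6: insert 3 -> lo=[3, 25, 27] (size 3, max 27) hi=[30, 32, 44] (size 3, min 30) -> median=28.5
Step 7: insert 46 -> lo=[3, 25, 27, 30] (size 4, max 30) hi=[32, 44, 46] (size 3, min 32) -> median=30
Step 8: insert 48 -> lo=[3, 25, 27, 30] (size 4, max 30) hi=[32, 44, 46, 48] (size 4, min 32) -> median=31
Step 9: insert 20 -> lo=[3, 20, 25, 27, 30] (size 5, max 30) hi=[32, 44, 46, 48] (size 4, min 32) -> median=30
Step 10: insert 41 -> lo=[3, 20, 25, 27, 30] (size 5, max 30) hi=[32, 41, 44, 46, 48] (size 5, min 32) -> median=31
Step 11: insert 38 -> lo=[3, 20, 25, 27, 30, 32] (size 6, max 32) hi=[38, 41, 44, 46, 48] (size 5, min 38) -> median=32

Answer: 27 28.5 27 28.5 30 28.5 30 31 30 31 32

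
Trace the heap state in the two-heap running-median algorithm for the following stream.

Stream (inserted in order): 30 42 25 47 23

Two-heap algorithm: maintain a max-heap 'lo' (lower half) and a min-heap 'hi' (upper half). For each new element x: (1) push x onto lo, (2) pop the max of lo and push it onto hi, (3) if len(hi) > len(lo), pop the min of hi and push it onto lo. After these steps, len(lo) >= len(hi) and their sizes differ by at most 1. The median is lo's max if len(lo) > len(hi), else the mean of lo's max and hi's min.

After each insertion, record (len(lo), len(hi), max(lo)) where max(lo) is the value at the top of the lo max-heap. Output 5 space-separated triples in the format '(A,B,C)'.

Step 1: insert 30 -> lo=[30] hi=[] -> (len(lo)=1, len(hi)=0, max(lo)=30)
Step 2: insert 42 -> lo=[30] hi=[42] -> (len(lo)=1, len(hi)=1, max(lo)=30)
Step 3: insert 25 -> lo=[25, 30] hi=[42] -> (len(lo)=2, len(hi)=1, max(lo)=30)
Step 4: insert 47 -> lo=[25, 30] hi=[42, 47] -> (len(lo)=2, len(hi)=2, max(lo)=30)
Step 5: insert 23 -> lo=[23, 25, 30] hi=[42, 47] -> (len(lo)=3, len(hi)=2, max(lo)=30)

Answer: (1,0,30) (1,1,30) (2,1,30) (2,2,30) (3,2,30)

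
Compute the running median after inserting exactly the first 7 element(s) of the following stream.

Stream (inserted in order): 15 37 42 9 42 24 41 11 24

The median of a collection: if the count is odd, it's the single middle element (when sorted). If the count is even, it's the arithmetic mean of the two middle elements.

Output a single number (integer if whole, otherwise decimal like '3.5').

Step 1: insert 15 -> lo=[15] (size 1, max 15) hi=[] (size 0) -> median=15
Step 2: insert 37 -> lo=[15] (size 1, max 15) hi=[37] (size 1, min 37) -> median=26
Step 3: insert 42 -> lo=[15, 37] (size 2, max 37) hi=[42] (size 1, min 42) -> median=37
Step 4: insert 9 -> lo=[9, 15] (size 2, max 15) hi=[37, 42] (size 2, min 37) -> median=26
Step 5: insert 42 -> lo=[9, 15, 37] (size 3, max 37) hi=[42, 42] (size 2, min 42) -> median=37
Step 6: insert 24 -> lo=[9, 15, 24] (size 3, max 24) hi=[37, 42, 42] (size 3, min 37) -> median=30.5
Step 7: insert 41 -> lo=[9, 15, 24, 37] (size 4, max 37) hi=[41, 42, 42] (size 3, min 41) -> median=37

Answer: 37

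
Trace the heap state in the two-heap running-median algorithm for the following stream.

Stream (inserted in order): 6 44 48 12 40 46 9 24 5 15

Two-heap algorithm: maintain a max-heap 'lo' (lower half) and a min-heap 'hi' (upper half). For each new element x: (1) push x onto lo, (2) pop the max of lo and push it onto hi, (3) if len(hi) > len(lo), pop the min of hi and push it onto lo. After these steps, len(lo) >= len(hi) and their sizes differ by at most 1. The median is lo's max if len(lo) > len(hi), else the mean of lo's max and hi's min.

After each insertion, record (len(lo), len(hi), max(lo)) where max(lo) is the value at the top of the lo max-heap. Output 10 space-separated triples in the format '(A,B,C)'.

Step 1: insert 6 -> lo=[6] hi=[] -> (len(lo)=1, len(hi)=0, max(lo)=6)
Step 2: insert 44 -> lo=[6] hi=[44] -> (len(lo)=1, len(hi)=1, max(lo)=6)
Step 3: insert 48 -> lo=[6, 44] hi=[48] -> (len(lo)=2, len(hi)=1, max(lo)=44)
Step 4: insert 12 -> lo=[6, 12] hi=[44, 48] -> (len(lo)=2, len(hi)=2, max(lo)=12)
Step 5: insert 40 -> lo=[6, 12, 40] hi=[44, 48] -> (len(lo)=3, len(hi)=2, max(lo)=40)
Step 6: insert 46 -> lo=[6, 12, 40] hi=[44, 46, 48] -> (len(lo)=3, len(hi)=3, max(lo)=40)
Step 7: insert 9 -> lo=[6, 9, 12, 40] hi=[44, 46, 48] -> (len(lo)=4, len(hi)=3, max(lo)=40)
Step 8: insert 24 -> lo=[6, 9, 12, 24] hi=[40, 44, 46, 48] -> (len(lo)=4, len(hi)=4, max(lo)=24)
Step 9: insert 5 -> lo=[5, 6, 9, 12, 24] hi=[40, 44, 46, 48] -> (len(lo)=5, len(hi)=4, max(lo)=24)
Step 10: insert 15 -> lo=[5, 6, 9, 12, 15] hi=[24, 40, 44, 46, 48] -> (len(lo)=5, len(hi)=5, max(lo)=15)

Answer: (1,0,6) (1,1,6) (2,1,44) (2,2,12) (3,2,40) (3,3,40) (4,3,40) (4,4,24) (5,4,24) (5,5,15)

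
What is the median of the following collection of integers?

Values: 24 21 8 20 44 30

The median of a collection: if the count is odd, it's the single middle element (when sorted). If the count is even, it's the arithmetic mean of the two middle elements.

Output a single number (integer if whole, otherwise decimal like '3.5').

Answer: 22.5

Derivation:
Step 1: insert 24 -> lo=[24] (size 1, max 24) hi=[] (size 0) -> median=24
Step 2: insert 21 -> lo=[21] (size 1, max 21) hi=[24] (size 1, min 24) -> median=22.5
Step 3: insert 8 -> lo=[8, 21] (size 2, max 21) hi=[24] (size 1, min 24) -> median=21
Step 4: insert 20 -> lo=[8, 20] (size 2, max 20) hi=[21, 24] (size 2, min 21) -> median=20.5
Step 5: insert 44 -> lo=[8, 20, 21] (size 3, max 21) hi=[24, 44] (size 2, min 24) -> median=21
Step 6: insert 30 -> lo=[8, 20, 21] (size 3, max 21) hi=[24, 30, 44] (size 3, min 24) -> median=22.5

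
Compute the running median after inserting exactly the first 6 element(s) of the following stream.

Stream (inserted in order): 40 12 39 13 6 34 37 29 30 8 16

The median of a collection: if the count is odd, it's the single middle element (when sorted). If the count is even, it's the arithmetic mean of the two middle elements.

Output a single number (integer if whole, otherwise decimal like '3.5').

Step 1: insert 40 -> lo=[40] (size 1, max 40) hi=[] (size 0) -> median=40
Step 2: insert 12 -> lo=[12] (size 1, max 12) hi=[40] (size 1, min 40) -> median=26
Step 3: insert 39 -> lo=[12, 39] (size 2, max 39) hi=[40] (size 1, min 40) -> median=39
Step 4: insert 13 -> lo=[12, 13] (size 2, max 13) hi=[39, 40] (size 2, min 39) -> median=26
Step 5: insert 6 -> lo=[6, 12, 13] (size 3, max 13) hi=[39, 40] (size 2, min 39) -> median=13
Step 6: insert 34 -> lo=[6, 12, 13] (size 3, max 13) hi=[34, 39, 40] (size 3, min 34) -> median=23.5

Answer: 23.5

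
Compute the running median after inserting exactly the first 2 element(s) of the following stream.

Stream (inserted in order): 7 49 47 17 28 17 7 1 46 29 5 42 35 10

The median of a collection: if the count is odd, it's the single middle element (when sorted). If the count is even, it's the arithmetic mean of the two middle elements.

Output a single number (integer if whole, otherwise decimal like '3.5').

Step 1: insert 7 -> lo=[7] (size 1, max 7) hi=[] (size 0) -> median=7
Step 2: insert 49 -> lo=[7] (size 1, max 7) hi=[49] (size 1, min 49) -> median=28

Answer: 28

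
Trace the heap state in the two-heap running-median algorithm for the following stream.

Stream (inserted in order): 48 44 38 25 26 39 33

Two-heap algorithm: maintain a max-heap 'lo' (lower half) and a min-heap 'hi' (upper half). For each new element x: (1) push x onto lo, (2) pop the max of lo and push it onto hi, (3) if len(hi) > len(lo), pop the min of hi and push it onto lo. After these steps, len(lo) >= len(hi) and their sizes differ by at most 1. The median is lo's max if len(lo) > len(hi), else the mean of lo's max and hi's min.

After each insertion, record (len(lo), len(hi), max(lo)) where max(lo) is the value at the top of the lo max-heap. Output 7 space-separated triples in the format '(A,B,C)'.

Answer: (1,0,48) (1,1,44) (2,1,44) (2,2,38) (3,2,38) (3,3,38) (4,3,38)

Derivation:
Step 1: insert 48 -> lo=[48] hi=[] -> (len(lo)=1, len(hi)=0, max(lo)=48)
Step 2: insert 44 -> lo=[44] hi=[48] -> (len(lo)=1, len(hi)=1, max(lo)=44)
Step 3: insert 38 -> lo=[38, 44] hi=[48] -> (len(lo)=2, len(hi)=1, max(lo)=44)
Step 4: insert 25 -> lo=[25, 38] hi=[44, 48] -> (len(lo)=2, len(hi)=2, max(lo)=38)
Step 5: insert 26 -> lo=[25, 26, 38] hi=[44, 48] -> (len(lo)=3, len(hi)=2, max(lo)=38)
Step 6: insert 39 -> lo=[25, 26, 38] hi=[39, 44, 48] -> (len(lo)=3, len(hi)=3, max(lo)=38)
Step 7: insert 33 -> lo=[25, 26, 33, 38] hi=[39, 44, 48] -> (len(lo)=4, len(hi)=3, max(lo)=38)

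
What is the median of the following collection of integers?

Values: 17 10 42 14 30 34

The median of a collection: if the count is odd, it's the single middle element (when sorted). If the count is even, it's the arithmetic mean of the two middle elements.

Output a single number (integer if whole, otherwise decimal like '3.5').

Answer: 23.5

Derivation:
Step 1: insert 17 -> lo=[17] (size 1, max 17) hi=[] (size 0) -> median=17
Step 2: insert 10 -> lo=[10] (size 1, max 10) hi=[17] (size 1, min 17) -> median=13.5
Step 3: insert 42 -> lo=[10, 17] (size 2, max 17) hi=[42] (size 1, min 42) -> median=17
Step 4: insert 14 -> lo=[10, 14] (size 2, max 14) hi=[17, 42] (size 2, min 17) -> median=15.5
Step 5: insert 30 -> lo=[10, 14, 17] (size 3, max 17) hi=[30, 42] (size 2, min 30) -> median=17
Step 6: insert 34 -> lo=[10, 14, 17] (size 3, max 17) hi=[30, 34, 42] (size 3, min 30) -> median=23.5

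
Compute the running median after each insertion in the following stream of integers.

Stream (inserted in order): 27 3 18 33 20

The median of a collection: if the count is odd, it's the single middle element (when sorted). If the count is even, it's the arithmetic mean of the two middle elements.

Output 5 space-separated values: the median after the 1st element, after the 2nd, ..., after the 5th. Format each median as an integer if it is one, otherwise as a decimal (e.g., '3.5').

Answer: 27 15 18 22.5 20

Derivation:
Step 1: insert 27 -> lo=[27] (size 1, max 27) hi=[] (size 0) -> median=27
Step 2: insert 3 -> lo=[3] (size 1, max 3) hi=[27] (size 1, min 27) -> median=15
Step 3: insert 18 -> lo=[3, 18] (size 2, max 18) hi=[27] (size 1, min 27) -> median=18
Step 4: insert 33 -> lo=[3, 18] (size 2, max 18) hi=[27, 33] (size 2, min 27) -> median=22.5
Step 5: insert 20 -> lo=[3, 18, 20] (size 3, max 20) hi=[27, 33] (size 2, min 27) -> median=20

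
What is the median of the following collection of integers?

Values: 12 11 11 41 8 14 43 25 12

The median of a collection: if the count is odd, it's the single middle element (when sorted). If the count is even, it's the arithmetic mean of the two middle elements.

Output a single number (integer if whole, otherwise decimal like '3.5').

Step 1: insert 12 -> lo=[12] (size 1, max 12) hi=[] (size 0) -> median=12
Step 2: insert 11 -> lo=[11] (size 1, max 11) hi=[12] (size 1, min 12) -> median=11.5
Step 3: insert 11 -> lo=[11, 11] (size 2, max 11) hi=[12] (size 1, min 12) -> median=11
Step 4: insert 41 -> lo=[11, 11] (size 2, max 11) hi=[12, 41] (size 2, min 12) -> median=11.5
Step 5: insert 8 -> lo=[8, 11, 11] (size 3, max 11) hi=[12, 41] (size 2, min 12) -> median=11
Step 6: insert 14 -> lo=[8, 11, 11] (size 3, max 11) hi=[12, 14, 41] (size 3, min 12) -> median=11.5
Step 7: insert 43 -> lo=[8, 11, 11, 12] (size 4, max 12) hi=[14, 41, 43] (size 3, min 14) -> median=12
Step 8: insert 25 -> lo=[8, 11, 11, 12] (size 4, max 12) hi=[14, 25, 41, 43] (size 4, min 14) -> median=13
Step 9: insert 12 -> lo=[8, 11, 11, 12, 12] (size 5, max 12) hi=[14, 25, 41, 43] (size 4, min 14) -> median=12

Answer: 12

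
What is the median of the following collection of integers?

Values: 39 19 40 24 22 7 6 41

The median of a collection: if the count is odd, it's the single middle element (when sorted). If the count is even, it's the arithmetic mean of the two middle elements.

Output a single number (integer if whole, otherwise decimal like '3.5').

Step 1: insert 39 -> lo=[39] (size 1, max 39) hi=[] (size 0) -> median=39
Step 2: insert 19 -> lo=[19] (size 1, max 19) hi=[39] (size 1, min 39) -> median=29
Step 3: insert 40 -> lo=[19, 39] (size 2, max 39) hi=[40] (size 1, min 40) -> median=39
Step 4: insert 24 -> lo=[19, 24] (size 2, max 24) hi=[39, 40] (size 2, min 39) -> median=31.5
Step 5: insert 22 -> lo=[19, 22, 24] (size 3, max 24) hi=[39, 40] (size 2, min 39) -> median=24
Step 6: insert 7 -> lo=[7, 19, 22] (size 3, max 22) hi=[24, 39, 40] (size 3, min 24) -> median=23
Step 7: insert 6 -> lo=[6, 7, 19, 22] (size 4, max 22) hi=[24, 39, 40] (size 3, min 24) -> median=22
Step 8: insert 41 -> lo=[6, 7, 19, 22] (size 4, max 22) hi=[24, 39, 40, 41] (size 4, min 24) -> median=23

Answer: 23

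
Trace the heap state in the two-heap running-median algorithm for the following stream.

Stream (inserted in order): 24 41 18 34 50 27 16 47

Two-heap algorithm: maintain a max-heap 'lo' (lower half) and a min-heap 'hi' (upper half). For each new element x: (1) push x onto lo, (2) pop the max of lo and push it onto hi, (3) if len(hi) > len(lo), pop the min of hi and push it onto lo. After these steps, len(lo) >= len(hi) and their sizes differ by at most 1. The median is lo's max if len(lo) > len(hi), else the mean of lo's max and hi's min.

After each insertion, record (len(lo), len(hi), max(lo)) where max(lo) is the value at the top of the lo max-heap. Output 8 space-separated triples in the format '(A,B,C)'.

Answer: (1,0,24) (1,1,24) (2,1,24) (2,2,24) (3,2,34) (3,3,27) (4,3,27) (4,4,27)

Derivation:
Step 1: insert 24 -> lo=[24] hi=[] -> (len(lo)=1, len(hi)=0, max(lo)=24)
Step 2: insert 41 -> lo=[24] hi=[41] -> (len(lo)=1, len(hi)=1, max(lo)=24)
Step 3: insert 18 -> lo=[18, 24] hi=[41] -> (len(lo)=2, len(hi)=1, max(lo)=24)
Step 4: insert 34 -> lo=[18, 24] hi=[34, 41] -> (len(lo)=2, len(hi)=2, max(lo)=24)
Step 5: insert 50 -> lo=[18, 24, 34] hi=[41, 50] -> (len(lo)=3, len(hi)=2, max(lo)=34)
Step 6: insert 27 -> lo=[18, 24, 27] hi=[34, 41, 50] -> (len(lo)=3, len(hi)=3, max(lo)=27)
Step 7: insert 16 -> lo=[16, 18, 24, 27] hi=[34, 41, 50] -> (len(lo)=4, len(hi)=3, max(lo)=27)
Step 8: insert 47 -> lo=[16, 18, 24, 27] hi=[34, 41, 47, 50] -> (len(lo)=4, len(hi)=4, max(lo)=27)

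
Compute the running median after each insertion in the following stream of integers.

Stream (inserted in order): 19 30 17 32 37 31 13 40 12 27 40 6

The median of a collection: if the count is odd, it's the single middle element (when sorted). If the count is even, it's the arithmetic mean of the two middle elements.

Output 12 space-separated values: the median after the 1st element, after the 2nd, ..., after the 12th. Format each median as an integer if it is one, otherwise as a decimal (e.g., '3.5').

Step 1: insert 19 -> lo=[19] (size 1, max 19) hi=[] (size 0) -> median=19
Step 2: insert 30 -> lo=[19] (size 1, max 19) hi=[30] (size 1, min 30) -> median=24.5
Step 3: insert 17 -> lo=[17, 19] (size 2, max 19) hi=[30] (size 1, min 30) -> median=19
Step 4: insert 32 -> lo=[17, 19] (size 2, max 19) hi=[30, 32] (size 2, min 30) -> median=24.5
Step 5: insert 37 -> lo=[17, 19, 30] (size 3, max 30) hi=[32, 37] (size 2, min 32) -> median=30
Step 6: insert 31 -> lo=[17, 19, 30] (size 3, max 30) hi=[31, 32, 37] (size 3, min 31) -> median=30.5
Step 7: insert 13 -> lo=[13, 17, 19, 30] (size 4, max 30) hi=[31, 32, 37] (size 3, min 31) -> median=30
Step 8: insert 40 -> lo=[13, 17, 19, 30] (size 4, max 30) hi=[31, 32, 37, 40] (size 4, min 31) -> median=30.5
Step 9: insert 12 -> lo=[12, 13, 17, 19, 30] (size 5, max 30) hi=[31, 32, 37, 40] (size 4, min 31) -> median=30
Step 10: insert 27 -> lo=[12, 13, 17, 19, 27] (size 5, max 27) hi=[30, 31, 32, 37, 40] (size 5, min 30) -> median=28.5
Step 11: insert 40 -> lo=[12, 13, 17, 19, 27, 30] (size 6, max 30) hi=[31, 32, 37, 40, 40] (size 5, min 31) -> median=30
Step 12: insert 6 -> lo=[6, 12, 13, 17, 19, 27] (size 6, max 27) hi=[30, 31, 32, 37, 40, 40] (size 6, min 30) -> median=28.5

Answer: 19 24.5 19 24.5 30 30.5 30 30.5 30 28.5 30 28.5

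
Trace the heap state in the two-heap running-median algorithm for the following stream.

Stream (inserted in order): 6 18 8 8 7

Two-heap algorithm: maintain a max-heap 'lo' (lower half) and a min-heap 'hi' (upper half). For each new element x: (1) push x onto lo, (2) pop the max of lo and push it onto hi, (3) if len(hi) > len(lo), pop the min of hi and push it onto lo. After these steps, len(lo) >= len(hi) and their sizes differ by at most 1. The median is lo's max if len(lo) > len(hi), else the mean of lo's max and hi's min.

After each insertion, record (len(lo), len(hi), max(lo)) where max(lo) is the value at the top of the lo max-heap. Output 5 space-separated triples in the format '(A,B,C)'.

Step 1: insert 6 -> lo=[6] hi=[] -> (len(lo)=1, len(hi)=0, max(lo)=6)
Step 2: insert 18 -> lo=[6] hi=[18] -> (len(lo)=1, len(hi)=1, max(lo)=6)
Step 3: insert 8 -> lo=[6, 8] hi=[18] -> (len(lo)=2, len(hi)=1, max(lo)=8)
Step 4: insert 8 -> lo=[6, 8] hi=[8, 18] -> (len(lo)=2, len(hi)=2, max(lo)=8)
Step 5: insert 7 -> lo=[6, 7, 8] hi=[8, 18] -> (len(lo)=3, len(hi)=2, max(lo)=8)

Answer: (1,0,6) (1,1,6) (2,1,8) (2,2,8) (3,2,8)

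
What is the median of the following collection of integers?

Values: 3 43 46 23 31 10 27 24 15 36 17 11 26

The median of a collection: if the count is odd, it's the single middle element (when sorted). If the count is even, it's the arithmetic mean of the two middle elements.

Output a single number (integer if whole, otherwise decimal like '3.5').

Answer: 24

Derivation:
Step 1: insert 3 -> lo=[3] (size 1, max 3) hi=[] (size 0) -> median=3
Step 2: insert 43 -> lo=[3] (size 1, max 3) hi=[43] (size 1, min 43) -> median=23
Step 3: insert 46 -> lo=[3, 43] (size 2, max 43) hi=[46] (size 1, min 46) -> median=43
Step 4: insert 23 -> lo=[3, 23] (size 2, max 23) hi=[43, 46] (size 2, min 43) -> median=33
Step 5: insert 31 -> lo=[3, 23, 31] (size 3, max 31) hi=[43, 46] (size 2, min 43) -> median=31
Step 6: insert 10 -> lo=[3, 10, 23] (size 3, max 23) hi=[31, 43, 46] (size 3, min 31) -> median=27
Step 7: insert 27 -> lo=[3, 10, 23, 27] (size 4, max 27) hi=[31, 43, 46] (size 3, min 31) -> median=27
Step 8: insert 24 -> lo=[3, 10, 23, 24] (size 4, max 24) hi=[27, 31, 43, 46] (size 4, min 27) -> median=25.5
Step 9: insert 15 -> lo=[3, 10, 15, 23, 24] (size 5, max 24) hi=[27, 31, 43, 46] (size 4, min 27) -> median=24
Step 10: insert 36 -> lo=[3, 10, 15, 23, 24] (size 5, max 24) hi=[27, 31, 36, 43, 46] (size 5, min 27) -> median=25.5
Step 11: insert 17 -> lo=[3, 10, 15, 17, 23, 24] (size 6, max 24) hi=[27, 31, 36, 43, 46] (size 5, min 27) -> median=24
Step 12: insert 11 -> lo=[3, 10, 11, 15, 17, 23] (size 6, max 23) hi=[24, 27, 31, 36, 43, 46] (size 6, min 24) -> median=23.5
Step 13: insert 26 -> lo=[3, 10, 11, 15, 17, 23, 24] (size 7, max 24) hi=[26, 27, 31, 36, 43, 46] (size 6, min 26) -> median=24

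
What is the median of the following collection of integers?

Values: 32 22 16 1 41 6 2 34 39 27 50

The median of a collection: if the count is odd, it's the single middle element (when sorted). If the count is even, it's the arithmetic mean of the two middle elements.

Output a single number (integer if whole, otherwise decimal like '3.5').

Step 1: insert 32 -> lo=[32] (size 1, max 32) hi=[] (size 0) -> median=32
Step 2: insert 22 -> lo=[22] (size 1, max 22) hi=[32] (size 1, min 32) -> median=27
Step 3: insert 16 -> lo=[16, 22] (size 2, max 22) hi=[32] (size 1, min 32) -> median=22
Step 4: insert 1 -> lo=[1, 16] (size 2, max 16) hi=[22, 32] (size 2, min 22) -> median=19
Step 5: insert 41 -> lo=[1, 16, 22] (size 3, max 22) hi=[32, 41] (size 2, min 32) -> median=22
Step 6: insert 6 -> lo=[1, 6, 16] (size 3, max 16) hi=[22, 32, 41] (size 3, min 22) -> median=19
Step 7: insert 2 -> lo=[1, 2, 6, 16] (size 4, max 16) hi=[22, 32, 41] (size 3, min 22) -> median=16
Step 8: insert 34 -> lo=[1, 2, 6, 16] (size 4, max 16) hi=[22, 32, 34, 41] (size 4, min 22) -> median=19
Step 9: insert 39 -> lo=[1, 2, 6, 16, 22] (size 5, max 22) hi=[32, 34, 39, 41] (size 4, min 32) -> median=22
Step 10: insert 27 -> lo=[1, 2, 6, 16, 22] (size 5, max 22) hi=[27, 32, 34, 39, 41] (size 5, min 27) -> median=24.5
Step 11: insert 50 -> lo=[1, 2, 6, 16, 22, 27] (size 6, max 27) hi=[32, 34, 39, 41, 50] (size 5, min 32) -> median=27

Answer: 27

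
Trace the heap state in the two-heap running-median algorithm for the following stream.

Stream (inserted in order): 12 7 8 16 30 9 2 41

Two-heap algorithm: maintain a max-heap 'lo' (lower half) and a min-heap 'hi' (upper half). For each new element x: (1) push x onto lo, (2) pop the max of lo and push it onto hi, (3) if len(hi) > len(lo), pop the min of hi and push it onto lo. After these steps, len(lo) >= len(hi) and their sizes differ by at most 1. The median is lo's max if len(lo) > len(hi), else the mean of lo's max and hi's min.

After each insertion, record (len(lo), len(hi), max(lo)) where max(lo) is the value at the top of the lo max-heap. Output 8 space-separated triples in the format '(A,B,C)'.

Step 1: insert 12 -> lo=[12] hi=[] -> (len(lo)=1, len(hi)=0, max(lo)=12)
Step 2: insert 7 -> lo=[7] hi=[12] -> (len(lo)=1, len(hi)=1, max(lo)=7)
Step 3: insert 8 -> lo=[7, 8] hi=[12] -> (len(lo)=2, len(hi)=1, max(lo)=8)
Step 4: insert 16 -> lo=[7, 8] hi=[12, 16] -> (len(lo)=2, len(hi)=2, max(lo)=8)
Step 5: insert 30 -> lo=[7, 8, 12] hi=[16, 30] -> (len(lo)=3, len(hi)=2, max(lo)=12)
Step 6: insert 9 -> lo=[7, 8, 9] hi=[12, 16, 30] -> (len(lo)=3, len(hi)=3, max(lo)=9)
Step 7: insert 2 -> lo=[2, 7, 8, 9] hi=[12, 16, 30] -> (len(lo)=4, len(hi)=3, max(lo)=9)
Step 8: insert 41 -> lo=[2, 7, 8, 9] hi=[12, 16, 30, 41] -> (len(lo)=4, len(hi)=4, max(lo)=9)

Answer: (1,0,12) (1,1,7) (2,1,8) (2,2,8) (3,2,12) (3,3,9) (4,3,9) (4,4,9)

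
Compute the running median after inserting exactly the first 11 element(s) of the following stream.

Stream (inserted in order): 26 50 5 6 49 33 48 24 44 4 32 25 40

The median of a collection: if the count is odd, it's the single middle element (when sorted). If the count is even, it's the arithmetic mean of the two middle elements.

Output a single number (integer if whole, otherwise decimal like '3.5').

Answer: 32

Derivation:
Step 1: insert 26 -> lo=[26] (size 1, max 26) hi=[] (size 0) -> median=26
Step 2: insert 50 -> lo=[26] (size 1, max 26) hi=[50] (size 1, min 50) -> median=38
Step 3: insert 5 -> lo=[5, 26] (size 2, max 26) hi=[50] (size 1, min 50) -> median=26
Step 4: insert 6 -> lo=[5, 6] (size 2, max 6) hi=[26, 50] (size 2, min 26) -> median=16
Step 5: insert 49 -> lo=[5, 6, 26] (size 3, max 26) hi=[49, 50] (size 2, min 49) -> median=26
Step 6: insert 33 -> lo=[5, 6, 26] (size 3, max 26) hi=[33, 49, 50] (size 3, min 33) -> median=29.5
Step 7: insert 48 -> lo=[5, 6, 26, 33] (size 4, max 33) hi=[48, 49, 50] (size 3, min 48) -> median=33
Step 8: insert 24 -> lo=[5, 6, 24, 26] (size 4, max 26) hi=[33, 48, 49, 50] (size 4, min 33) -> median=29.5
Step 9: insert 44 -> lo=[5, 6, 24, 26, 33] (size 5, max 33) hi=[44, 48, 49, 50] (size 4, min 44) -> median=33
Step 10: insert 4 -> lo=[4, 5, 6, 24, 26] (size 5, max 26) hi=[33, 44, 48, 49, 50] (size 5, min 33) -> median=29.5
Step 11: insert 32 -> lo=[4, 5, 6, 24, 26, 32] (size 6, max 32) hi=[33, 44, 48, 49, 50] (size 5, min 33) -> median=32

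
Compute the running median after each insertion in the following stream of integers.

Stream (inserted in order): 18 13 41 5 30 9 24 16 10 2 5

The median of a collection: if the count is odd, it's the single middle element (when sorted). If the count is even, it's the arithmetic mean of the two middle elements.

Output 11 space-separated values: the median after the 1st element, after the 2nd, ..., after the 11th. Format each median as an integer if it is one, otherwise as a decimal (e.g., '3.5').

Answer: 18 15.5 18 15.5 18 15.5 18 17 16 14.5 13

Derivation:
Step 1: insert 18 -> lo=[18] (size 1, max 18) hi=[] (size 0) -> median=18
Step 2: insert 13 -> lo=[13] (size 1, max 13) hi=[18] (size 1, min 18) -> median=15.5
Step 3: insert 41 -> lo=[13, 18] (size 2, max 18) hi=[41] (size 1, min 41) -> median=18
Step 4: insert 5 -> lo=[5, 13] (size 2, max 13) hi=[18, 41] (size 2, min 18) -> median=15.5
Step 5: insert 30 -> lo=[5, 13, 18] (size 3, max 18) hi=[30, 41] (size 2, min 30) -> median=18
Step 6: insert 9 -> lo=[5, 9, 13] (size 3, max 13) hi=[18, 30, 41] (size 3, min 18) -> median=15.5
Step 7: insert 24 -> lo=[5, 9, 13, 18] (size 4, max 18) hi=[24, 30, 41] (size 3, min 24) -> median=18
Step 8: insert 16 -> lo=[5, 9, 13, 16] (size 4, max 16) hi=[18, 24, 30, 41] (size 4, min 18) -> median=17
Step 9: insert 10 -> lo=[5, 9, 10, 13, 16] (size 5, max 16) hi=[18, 24, 30, 41] (size 4, min 18) -> median=16
Step 10: insert 2 -> lo=[2, 5, 9, 10, 13] (size 5, max 13) hi=[16, 18, 24, 30, 41] (size 5, min 16) -> median=14.5
Step 11: insert 5 -> lo=[2, 5, 5, 9, 10, 13] (size 6, max 13) hi=[16, 18, 24, 30, 41] (size 5, min 16) -> median=13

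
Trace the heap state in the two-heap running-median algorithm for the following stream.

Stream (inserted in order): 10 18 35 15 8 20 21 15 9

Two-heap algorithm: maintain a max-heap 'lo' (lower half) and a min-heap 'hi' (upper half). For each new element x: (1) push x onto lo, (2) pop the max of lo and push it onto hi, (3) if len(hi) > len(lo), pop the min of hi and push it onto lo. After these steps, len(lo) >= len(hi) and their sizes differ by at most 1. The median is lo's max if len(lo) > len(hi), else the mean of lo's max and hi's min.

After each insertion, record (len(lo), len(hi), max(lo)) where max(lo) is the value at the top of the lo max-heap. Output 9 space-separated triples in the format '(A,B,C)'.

Step 1: insert 10 -> lo=[10] hi=[] -> (len(lo)=1, len(hi)=0, max(lo)=10)
Step 2: insert 18 -> lo=[10] hi=[18] -> (len(lo)=1, len(hi)=1, max(lo)=10)
Step 3: insert 35 -> lo=[10, 18] hi=[35] -> (len(lo)=2, len(hi)=1, max(lo)=18)
Step 4: insert 15 -> lo=[10, 15] hi=[18, 35] -> (len(lo)=2, len(hi)=2, max(lo)=15)
Step 5: insert 8 -> lo=[8, 10, 15] hi=[18, 35] -> (len(lo)=3, len(hi)=2, max(lo)=15)
Step 6: insert 20 -> lo=[8, 10, 15] hi=[18, 20, 35] -> (len(lo)=3, len(hi)=3, max(lo)=15)
Step 7: insert 21 -> lo=[8, 10, 15, 18] hi=[20, 21, 35] -> (len(lo)=4, len(hi)=3, max(lo)=18)
Step 8: insert 15 -> lo=[8, 10, 15, 15] hi=[18, 20, 21, 35] -> (len(lo)=4, len(hi)=4, max(lo)=15)
Step 9: insert 9 -> lo=[8, 9, 10, 15, 15] hi=[18, 20, 21, 35] -> (len(lo)=5, len(hi)=4, max(lo)=15)

Answer: (1,0,10) (1,1,10) (2,1,18) (2,2,15) (3,2,15) (3,3,15) (4,3,18) (4,4,15) (5,4,15)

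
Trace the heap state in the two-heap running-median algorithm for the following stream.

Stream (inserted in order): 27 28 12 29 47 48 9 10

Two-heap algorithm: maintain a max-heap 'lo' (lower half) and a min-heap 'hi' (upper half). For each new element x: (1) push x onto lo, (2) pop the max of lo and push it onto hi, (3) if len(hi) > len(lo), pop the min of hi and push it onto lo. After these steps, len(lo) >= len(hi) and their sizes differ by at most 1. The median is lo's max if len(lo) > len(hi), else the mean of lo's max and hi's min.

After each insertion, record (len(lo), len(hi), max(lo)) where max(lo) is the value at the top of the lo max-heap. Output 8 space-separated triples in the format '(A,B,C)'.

Step 1: insert 27 -> lo=[27] hi=[] -> (len(lo)=1, len(hi)=0, max(lo)=27)
Step 2: insert 28 -> lo=[27] hi=[28] -> (len(lo)=1, len(hi)=1, max(lo)=27)
Step 3: insert 12 -> lo=[12, 27] hi=[28] -> (len(lo)=2, len(hi)=1, max(lo)=27)
Step 4: insert 29 -> lo=[12, 27] hi=[28, 29] -> (len(lo)=2, len(hi)=2, max(lo)=27)
Step 5: insert 47 -> lo=[12, 27, 28] hi=[29, 47] -> (len(lo)=3, len(hi)=2, max(lo)=28)
Step 6: insert 48 -> lo=[12, 27, 28] hi=[29, 47, 48] -> (len(lo)=3, len(hi)=3, max(lo)=28)
Step 7: insert 9 -> lo=[9, 12, 27, 28] hi=[29, 47, 48] -> (len(lo)=4, len(hi)=3, max(lo)=28)
Step 8: insert 10 -> lo=[9, 10, 12, 27] hi=[28, 29, 47, 48] -> (len(lo)=4, len(hi)=4, max(lo)=27)

Answer: (1,0,27) (1,1,27) (2,1,27) (2,2,27) (3,2,28) (3,3,28) (4,3,28) (4,4,27)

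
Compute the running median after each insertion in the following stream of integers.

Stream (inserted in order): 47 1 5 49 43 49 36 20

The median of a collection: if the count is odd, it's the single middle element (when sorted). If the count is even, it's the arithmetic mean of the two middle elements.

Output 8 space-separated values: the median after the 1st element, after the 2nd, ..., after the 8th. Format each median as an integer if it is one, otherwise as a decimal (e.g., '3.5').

Step 1: insert 47 -> lo=[47] (size 1, max 47) hi=[] (size 0) -> median=47
Step 2: insert 1 -> lo=[1] (size 1, max 1) hi=[47] (size 1, min 47) -> median=24
Step 3: insert 5 -> lo=[1, 5] (size 2, max 5) hi=[47] (size 1, min 47) -> median=5
Step 4: insert 49 -> lo=[1, 5] (size 2, max 5) hi=[47, 49] (size 2, min 47) -> median=26
Step 5: insert 43 -> lo=[1, 5, 43] (size 3, max 43) hi=[47, 49] (size 2, min 47) -> median=43
Step 6: insert 49 -> lo=[1, 5, 43] (size 3, max 43) hi=[47, 49, 49] (size 3, min 47) -> median=45
Step 7: insert 36 -> lo=[1, 5, 36, 43] (size 4, max 43) hi=[47, 49, 49] (size 3, min 47) -> median=43
Step 8: insert 20 -> lo=[1, 5, 20, 36] (size 4, max 36) hi=[43, 47, 49, 49] (size 4, min 43) -> median=39.5

Answer: 47 24 5 26 43 45 43 39.5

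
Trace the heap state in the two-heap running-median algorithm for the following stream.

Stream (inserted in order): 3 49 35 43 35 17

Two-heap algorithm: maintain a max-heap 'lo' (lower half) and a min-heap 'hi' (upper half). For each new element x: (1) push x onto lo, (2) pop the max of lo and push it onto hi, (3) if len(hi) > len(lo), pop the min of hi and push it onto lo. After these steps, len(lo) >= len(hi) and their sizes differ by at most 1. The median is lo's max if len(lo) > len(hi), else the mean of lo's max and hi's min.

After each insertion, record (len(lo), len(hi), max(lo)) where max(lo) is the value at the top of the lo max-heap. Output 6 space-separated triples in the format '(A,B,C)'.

Step 1: insert 3 -> lo=[3] hi=[] -> (len(lo)=1, len(hi)=0, max(lo)=3)
Step 2: insert 49 -> lo=[3] hi=[49] -> (len(lo)=1, len(hi)=1, max(lo)=3)
Step 3: insert 35 -> lo=[3, 35] hi=[49] -> (len(lo)=2, len(hi)=1, max(lo)=35)
Step 4: insert 43 -> lo=[3, 35] hi=[43, 49] -> (len(lo)=2, len(hi)=2, max(lo)=35)
Step 5: insert 35 -> lo=[3, 35, 35] hi=[43, 49] -> (len(lo)=3, len(hi)=2, max(lo)=35)
Step 6: insert 17 -> lo=[3, 17, 35] hi=[35, 43, 49] -> (len(lo)=3, len(hi)=3, max(lo)=35)

Answer: (1,0,3) (1,1,3) (2,1,35) (2,2,35) (3,2,35) (3,3,35)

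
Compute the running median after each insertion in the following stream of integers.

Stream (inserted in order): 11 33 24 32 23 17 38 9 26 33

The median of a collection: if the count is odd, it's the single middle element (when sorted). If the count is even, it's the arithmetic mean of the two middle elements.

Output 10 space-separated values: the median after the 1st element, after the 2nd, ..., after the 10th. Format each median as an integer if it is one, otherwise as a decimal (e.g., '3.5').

Step 1: insert 11 -> lo=[11] (size 1, max 11) hi=[] (size 0) -> median=11
Step 2: insert 33 -> lo=[11] (size 1, max 11) hi=[33] (size 1, min 33) -> median=22
Step 3: insert 24 -> lo=[11, 24] (size 2, max 24) hi=[33] (size 1, min 33) -> median=24
Step 4: insert 32 -> lo=[11, 24] (size 2, max 24) hi=[32, 33] (size 2, min 32) -> median=28
Step 5: insert 23 -> lo=[11, 23, 24] (size 3, max 24) hi=[32, 33] (size 2, min 32) -> median=24
Step 6: insert 17 -> lo=[11, 17, 23] (size 3, max 23) hi=[24, 32, 33] (size 3, min 24) -> median=23.5
Step 7: insert 38 -> lo=[11, 17, 23, 24] (size 4, max 24) hi=[32, 33, 38] (size 3, min 32) -> median=24
Step 8: insert 9 -> lo=[9, 11, 17, 23] (size 4, max 23) hi=[24, 32, 33, 38] (size 4, min 24) -> median=23.5
Step 9: insert 26 -> lo=[9, 11, 17, 23, 24] (size 5, max 24) hi=[26, 32, 33, 38] (size 4, min 26) -> median=24
Step 10: insert 33 -> lo=[9, 11, 17, 23, 24] (size 5, max 24) hi=[26, 32, 33, 33, 38] (size 5, min 26) -> median=25

Answer: 11 22 24 28 24 23.5 24 23.5 24 25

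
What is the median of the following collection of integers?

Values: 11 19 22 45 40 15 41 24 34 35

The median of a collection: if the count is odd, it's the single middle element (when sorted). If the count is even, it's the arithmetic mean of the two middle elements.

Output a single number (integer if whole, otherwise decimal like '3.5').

Step 1: insert 11 -> lo=[11] (size 1, max 11) hi=[] (size 0) -> median=11
Step 2: insert 19 -> lo=[11] (size 1, max 11) hi=[19] (size 1, min 19) -> median=15
Step 3: insert 22 -> lo=[11, 19] (size 2, max 19) hi=[22] (size 1, min 22) -> median=19
Step 4: insert 45 -> lo=[11, 19] (size 2, max 19) hi=[22, 45] (size 2, min 22) -> median=20.5
Step 5: insert 40 -> lo=[11, 19, 22] (size 3, max 22) hi=[40, 45] (size 2, min 40) -> median=22
Step 6: insert 15 -> lo=[11, 15, 19] (size 3, max 19) hi=[22, 40, 45] (size 3, min 22) -> median=20.5
Step 7: insert 41 -> lo=[11, 15, 19, 22] (size 4, max 22) hi=[40, 41, 45] (size 3, min 40) -> median=22
Step 8: insert 24 -> lo=[11, 15, 19, 22] (size 4, max 22) hi=[24, 40, 41, 45] (size 4, min 24) -> median=23
Step 9: insert 34 -> lo=[11, 15, 19, 22, 24] (size 5, max 24) hi=[34, 40, 41, 45] (size 4, min 34) -> median=24
Step 10: insert 35 -> lo=[11, 15, 19, 22, 24] (size 5, max 24) hi=[34, 35, 40, 41, 45] (size 5, min 34) -> median=29

Answer: 29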